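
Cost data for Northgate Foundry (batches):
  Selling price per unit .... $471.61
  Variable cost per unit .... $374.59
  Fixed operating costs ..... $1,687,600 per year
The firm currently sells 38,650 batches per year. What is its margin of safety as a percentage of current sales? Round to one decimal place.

55.0%

Unit CM = price − variable cost = $471.61 − $374.59 = $97.02. Break-even units = $1,687,600 ÷ $97.02 = 17,394.35; break-even revenue = 17,394.35 × $471.61 = $8,203,350.20.
Actual sales revenue = 38,650 × $471.61 = $18,227,726.50.
Margin of safety = ($18,227,726.50 − $8,203,350.20) ÷ $18,227,726.50 = 55.0%.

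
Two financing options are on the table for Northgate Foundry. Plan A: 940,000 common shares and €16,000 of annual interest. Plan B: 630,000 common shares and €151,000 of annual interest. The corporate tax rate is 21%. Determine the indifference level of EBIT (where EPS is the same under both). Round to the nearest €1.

At indifference, (EBIT − 16,000)(1 − t)/940,000 = (EBIT − 151,000)(1 − t)/630,000.
Cancelling (1 − t) and cross-multiplying: 630,000·(EBIT − 16,000) = 940,000·(EBIT − 151,000).
EBIT × (940,000 − 630,000) = 151,000 × 940,000 − 16,000 × 630,000 = 131,860,000,000, so EBIT = 131,860,000,000 ÷ 310,000 = 425,354.84.

€425,355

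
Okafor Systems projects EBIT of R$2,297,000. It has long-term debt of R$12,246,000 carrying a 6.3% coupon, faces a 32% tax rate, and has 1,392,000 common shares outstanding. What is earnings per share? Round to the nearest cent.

R$0.75

Pre-tax income = R$2,297,000 − R$771,498.00 = R$1,525,502.00.
Net income = R$1,525,502.00 × (1 − 0.32) = R$1,037,341.36.
Per share: R$1,037,341.36 / 1,392,000 shares = R$0.75.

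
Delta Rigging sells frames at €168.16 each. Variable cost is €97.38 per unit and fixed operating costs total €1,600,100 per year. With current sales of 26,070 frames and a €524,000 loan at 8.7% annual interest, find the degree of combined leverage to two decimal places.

Total contribution margin = 26,070 × €70.78 = €1,845,234.60.
Subtracting fixed costs: EBIT = €1,845,234.60 − €1,600,100 = €245,134.60. Interest = €45,588.00.
DOL = €1,845,234.60 ÷ €245,134.60 = 7.5274; DFL = €245,134.60 ÷ €199,546.60 = 1.2285.
DCL = DOL × DFL = 7.5274 × 1.2285 = 9.2474.

9.25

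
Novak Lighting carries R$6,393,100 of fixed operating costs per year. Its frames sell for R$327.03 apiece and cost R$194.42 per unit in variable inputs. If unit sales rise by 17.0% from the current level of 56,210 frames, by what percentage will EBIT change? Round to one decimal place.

+119.4%

At 56,210 units, contribution = 56,210 × R$132.61 = R$7,454,008.10.
Operating income = contribution − fixed costs = R$7,454,008.10 − R$6,393,100 = R$1,060,908.10.
So DOL = total CM / EBIT = R$7,454,008.10 / R$1,060,908.10 = 7.0261.
So EBIT moves 7.0261 × (+17.0%) = +119.4%.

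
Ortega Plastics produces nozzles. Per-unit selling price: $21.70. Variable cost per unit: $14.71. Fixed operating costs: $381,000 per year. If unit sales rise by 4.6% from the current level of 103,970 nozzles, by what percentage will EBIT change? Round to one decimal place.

+9.7%

Contribution at this volume is 103,970 × $6.99 = $726,750.30.
Subtracting fixed costs: EBIT = $726,750.30 − $381,000 = $345,750.30.
So DOL = total CM / EBIT = $726,750.30 / $345,750.30 = 2.1020.
%ΔEBIT = DOL × %ΔSales = 2.1020 × +4.6% = +9.7%.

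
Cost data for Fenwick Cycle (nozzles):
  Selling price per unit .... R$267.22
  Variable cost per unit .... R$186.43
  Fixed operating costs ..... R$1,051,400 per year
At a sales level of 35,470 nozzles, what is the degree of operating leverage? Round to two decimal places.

At 35,470 units, contribution = 35,470 × R$80.79 = R$2,865,621.30.
Operating income = contribution − fixed costs = R$2,865,621.30 − R$1,051,400 = R$1,814,221.30.
Degree of operating leverage = R$2,865,621.30 / R$1,814,221.30 = 1.5795.

1.58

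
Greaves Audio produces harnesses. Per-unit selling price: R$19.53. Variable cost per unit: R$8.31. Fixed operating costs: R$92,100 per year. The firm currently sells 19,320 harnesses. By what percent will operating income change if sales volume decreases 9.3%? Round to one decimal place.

Total contribution margin = 19,320 × R$11.22 = R$216,770.40.
EBIT = R$216,770.40 − R$92,100 = R$124,670.40.
DOL = contribution ÷ EBIT = R$216,770.40 ÷ R$124,670.40 = 1.7387.
So EBIT moves 1.7387 × (-9.3%) = -16.2%.

-16.2%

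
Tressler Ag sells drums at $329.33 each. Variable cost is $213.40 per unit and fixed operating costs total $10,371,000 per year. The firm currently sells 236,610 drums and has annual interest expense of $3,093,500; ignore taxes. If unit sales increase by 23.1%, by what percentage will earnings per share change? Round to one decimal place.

Total contribution margin = 236,610 × $115.93 = $27,430,197.30.
EBIT = $27,430,197.30 − $10,371,000 = $17,059,197.30.
Interest = $3,093,500.00, so EBIT − I = $13,965,697.30.
DCL = total CM / (EBIT − I) = $27,430,197.30 / $13,965,697.30 = 1.9641.
EPS therefore changes by 1.9641 × (+23.1%) = +45.4%.

+45.4%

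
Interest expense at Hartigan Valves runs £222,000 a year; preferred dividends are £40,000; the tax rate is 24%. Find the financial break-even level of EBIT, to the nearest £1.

Preferred dividends are paid after tax, so their pre-tax equivalent is £40,000 ÷ (1 − 0.24) = £52,631.58.
Financial break-even EBIT = interest + D_p ÷ (1 − t) = £222,000 + £52,631.58 = £274,631.58.

£274,632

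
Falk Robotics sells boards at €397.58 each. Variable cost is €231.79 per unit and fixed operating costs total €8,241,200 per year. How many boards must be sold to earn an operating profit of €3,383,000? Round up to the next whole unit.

Each unit contributes €397.58 − €231.79 = €165.79.
Units = (FC + target) / CM = (€8,241,200 + €3,383,000) / €165.79 = 70,114.00, so 70,114 boards.

70,114 boards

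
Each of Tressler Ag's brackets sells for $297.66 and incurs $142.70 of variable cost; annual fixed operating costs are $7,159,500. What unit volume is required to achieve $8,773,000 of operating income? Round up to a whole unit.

102,817 brackets

Unit CM = price − variable cost = $297.66 − $142.70 = $154.96.
Required volume = (fixed costs + target profit) ÷ CM = ($7,159,500 + $8,773,000) ÷ $154.96 = 102,816.86, so 102,817 brackets.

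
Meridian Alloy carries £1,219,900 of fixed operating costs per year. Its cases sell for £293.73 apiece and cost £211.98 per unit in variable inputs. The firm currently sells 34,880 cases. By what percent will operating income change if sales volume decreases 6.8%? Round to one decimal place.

Contribution at this volume is 34,880 × £81.75 = £2,851,440.00.
EBIT = £2,851,440.00 − £1,219,900 = £1,631,540.00.
DOL = contribution ÷ EBIT = £2,851,440.00 ÷ £1,631,540.00 = 1.7477.
So EBIT moves 1.7477 × (-6.8%) = -11.9%.

-11.9%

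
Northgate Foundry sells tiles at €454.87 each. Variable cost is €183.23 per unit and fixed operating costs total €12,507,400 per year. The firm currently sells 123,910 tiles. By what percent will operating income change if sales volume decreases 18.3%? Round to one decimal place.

-29.1%

Total contribution margin = 123,910 × €271.64 = €33,658,912.40.
Subtracting fixed costs: EBIT = €33,658,912.40 − €12,507,400 = €21,151,512.40.
So DOL = total CM / EBIT = €33,658,912.40 / €21,151,512.40 = 1.5913.
%ΔEBIT = DOL × %ΔSales = 1.5913 × -18.3% = -29.1%.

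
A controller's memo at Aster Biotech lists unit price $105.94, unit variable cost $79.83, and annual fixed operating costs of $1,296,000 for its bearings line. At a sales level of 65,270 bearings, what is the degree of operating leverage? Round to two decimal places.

4.17

At 65,270 units, contribution = 65,270 × $26.11 = $1,704,199.70.
Operating income = contribution − fixed costs = $1,704,199.70 − $1,296,000 = $408,199.70.
So DOL = total CM / EBIT = $1,704,199.70 / $408,199.70 = 4.1749.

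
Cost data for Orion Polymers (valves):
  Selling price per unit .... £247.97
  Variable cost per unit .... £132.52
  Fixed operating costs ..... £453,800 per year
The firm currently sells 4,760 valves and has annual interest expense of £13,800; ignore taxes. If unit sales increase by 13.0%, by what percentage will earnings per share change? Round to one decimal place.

+87.2%

At 4,760 units, contribution = 4,760 × £115.45 = £549,542.00.
Operating income = contribution − fixed costs = £549,542.00 − £453,800 = £95,742.00.
After interest of £13,800.00, pre-tax earnings = £81,942.00.
Degree of combined leverage = contribution ÷ (EBIT − I) = £549,542.00 ÷ £81,942.00 = 6.7065.
EPS therefore changes by 6.7065 × (+13.0%) = +87.2%.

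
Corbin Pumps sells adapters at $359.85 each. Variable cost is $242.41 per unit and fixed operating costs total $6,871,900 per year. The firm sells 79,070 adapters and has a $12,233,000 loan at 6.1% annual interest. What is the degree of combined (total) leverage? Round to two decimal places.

5.57

At 79,070 units, contribution = 79,070 × $117.44 = $9,285,980.80.
Subtracting fixed costs: EBIT = $9,285,980.80 − $6,871,900 = $2,414,080.80. Interest = $746,213.00.
DOL = $9,285,980.80 ÷ $2,414,080.80 = 3.8466; DFL = $2,414,080.80 ÷ $1,667,867.80 = 1.4474.
Combined leverage = 3.8466 × 1.4474 = 5.5676.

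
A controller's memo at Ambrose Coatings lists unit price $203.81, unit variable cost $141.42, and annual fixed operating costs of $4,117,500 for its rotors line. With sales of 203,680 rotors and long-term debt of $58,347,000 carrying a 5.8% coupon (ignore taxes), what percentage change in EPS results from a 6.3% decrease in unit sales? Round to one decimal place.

Total contribution margin = 203,680 × $62.39 = $12,707,595.20.
EBIT = $12,707,595.20 − $4,117,500 = $8,590,095.20.
Interest = $3,384,126.00, so EBIT − I = $5,205,969.20.
DCL = total CM / (EBIT − I) = $12,707,595.20 / $5,205,969.20 = 2.4410.
EPS therefore changes by 2.4410 × (-6.3%) = -15.4%.

-15.4%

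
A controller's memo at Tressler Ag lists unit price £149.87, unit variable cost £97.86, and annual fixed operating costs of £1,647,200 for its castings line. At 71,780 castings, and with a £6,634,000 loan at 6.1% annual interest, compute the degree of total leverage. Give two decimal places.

2.22

Total contribution margin = 71,780 × £52.01 = £3,733,277.80.
EBIT = £3,733,277.80 − £1,647,200 = £2,086,077.80. Interest = £404,674.00, so EBIT − I = £1,681,403.80.
Degree of total leverage = total CM / (EBIT − interest) = £3,733,277.80 / £1,681,403.80 = 2.2203.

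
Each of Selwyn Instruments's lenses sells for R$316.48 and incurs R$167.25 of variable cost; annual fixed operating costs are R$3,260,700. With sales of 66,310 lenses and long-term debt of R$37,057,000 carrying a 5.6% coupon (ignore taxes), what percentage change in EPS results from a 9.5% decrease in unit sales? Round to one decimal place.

Contribution at this volume is 66,310 × R$149.23 = R$9,895,441.30.
EBIT = R$9,895,441.30 − R$3,260,700 = R$6,634,741.30.
After interest of R$2,075,192.00, pre-tax earnings = R$4,559,549.30.
DCL = total CM / (EBIT − I) = R$9,895,441.30 / R$4,559,549.30 = 2.1703.
%ΔEPS = DCL × %ΔSales = 2.1703 × -9.5% = -20.6%.

-20.6%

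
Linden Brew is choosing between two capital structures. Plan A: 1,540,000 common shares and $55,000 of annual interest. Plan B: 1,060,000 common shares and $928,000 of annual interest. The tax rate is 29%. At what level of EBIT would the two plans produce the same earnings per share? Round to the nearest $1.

$2,855,875

Set EPS_A = EPS_B: (EBIT − $55,000)(1 − 0.29) ÷ 1,540,000 = (EBIT − $928,000)(1 − 0.29) ÷ 1,060,000.
The (1 − t) factor cancels: (EBIT − 55,000) × 1,060,000 = (EBIT − 928,000) × 1,540,000.
EBIT × (1,540,000 − 1,060,000) = 928,000 × 1,540,000 − 55,000 × 1,060,000 = 1,370,820,000,000, so EBIT = 1,370,820,000,000 ÷ 480,000 = 2,855,875.00.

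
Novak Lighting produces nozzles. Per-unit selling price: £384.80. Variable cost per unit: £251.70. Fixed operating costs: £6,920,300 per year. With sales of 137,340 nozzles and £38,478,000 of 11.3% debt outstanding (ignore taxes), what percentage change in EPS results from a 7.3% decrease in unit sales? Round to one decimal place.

At 137,340 units, contribution = 137,340 × £133.10 = £18,279,954.00.
Subtracting fixed costs: EBIT = £18,279,954.00 − £6,920,300 = £11,359,654.00.
After interest of £4,348,014.00, pre-tax earnings = £7,011,640.00.
Degree of combined leverage = contribution ÷ (EBIT − I) = £18,279,954.00 ÷ £7,011,640.00 = 2.6071.
%ΔEPS = DCL × %ΔSales = 2.6071 × -7.3% = -19.0%.

-19.0%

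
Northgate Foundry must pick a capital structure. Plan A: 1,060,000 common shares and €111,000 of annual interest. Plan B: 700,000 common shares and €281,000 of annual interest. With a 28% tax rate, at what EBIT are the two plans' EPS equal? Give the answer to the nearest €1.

€611,556

Set EPS_A = EPS_B: (EBIT − €111,000)(1 − 0.28) ÷ 1,060,000 = (EBIT − €281,000)(1 − 0.28) ÷ 700,000.
Cancelling (1 − t) and cross-multiplying: 700,000·(EBIT − 111,000) = 1,060,000·(EBIT − 281,000).
Solving, EBIT = (281,000·1,060,000 − 111,000·700,000) / (1,060,000 − 700,000) = 220,160,000,000 / 360,000 = 611,555.56.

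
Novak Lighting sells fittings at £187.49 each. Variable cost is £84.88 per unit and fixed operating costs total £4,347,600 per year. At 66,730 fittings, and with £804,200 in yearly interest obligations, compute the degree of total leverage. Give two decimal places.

At 66,730 units, contribution = 66,730 × £102.61 = £6,847,165.30.
Subtracting fixed costs: EBIT = £6,847,165.30 − £4,347,600 = £2,499,565.30. Interest = £804,200.00, so EBIT − I = £1,695,365.30.
Degree of total leverage = total CM / (EBIT − interest) = £6,847,165.30 / £1,695,365.30 = 4.0388.

4.04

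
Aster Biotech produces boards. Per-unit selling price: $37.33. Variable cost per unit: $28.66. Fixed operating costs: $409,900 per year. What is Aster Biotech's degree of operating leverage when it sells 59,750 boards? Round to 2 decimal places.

At 59,750 units, contribution = 59,750 × $8.67 = $518,032.50.
EBIT = $518,032.50 − $409,900 = $108,132.50.
DOL = contribution ÷ EBIT = $518,032.50 ÷ $108,132.50 = 4.7907.

4.79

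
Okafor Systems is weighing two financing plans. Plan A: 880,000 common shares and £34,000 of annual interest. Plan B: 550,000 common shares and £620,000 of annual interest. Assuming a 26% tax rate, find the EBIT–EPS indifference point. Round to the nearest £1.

At indifference, (EBIT − 34,000)(1 − t)/880,000 = (EBIT − 620,000)(1 − t)/550,000.
The (1 − t) factor cancels: (EBIT − 34,000) × 550,000 = (EBIT − 620,000) × 880,000.
Solving, EBIT = (620,000·880,000 − 34,000·550,000) / (880,000 − 550,000) = 526,900,000,000 / 330,000 = 1,596,666.67.

£1,596,667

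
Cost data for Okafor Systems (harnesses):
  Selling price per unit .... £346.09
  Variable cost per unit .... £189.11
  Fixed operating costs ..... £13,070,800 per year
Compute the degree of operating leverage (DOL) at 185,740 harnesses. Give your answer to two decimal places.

1.81

Total contribution margin = 185,740 × £156.98 = £29,157,465.20.
EBIT = £29,157,465.20 − £13,070,800 = £16,086,665.20.
So DOL = total CM / EBIT = £29,157,465.20 / £16,086,665.20 = 1.8125.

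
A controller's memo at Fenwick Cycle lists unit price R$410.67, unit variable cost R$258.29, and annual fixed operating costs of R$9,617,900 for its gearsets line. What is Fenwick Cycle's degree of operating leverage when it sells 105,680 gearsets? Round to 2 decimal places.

2.48

Total contribution margin = 105,680 × R$152.38 = R$16,103,518.40.
Subtracting fixed costs: EBIT = R$16,103,518.40 − R$9,617,900 = R$6,485,618.40.
Degree of operating leverage = R$16,103,518.40 / R$6,485,618.40 = 2.4830.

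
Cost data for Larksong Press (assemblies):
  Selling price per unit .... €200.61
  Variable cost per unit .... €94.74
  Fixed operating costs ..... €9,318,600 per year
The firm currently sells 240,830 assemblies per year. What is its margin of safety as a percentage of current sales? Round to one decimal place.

63.5%

Contribution margin per unit = €200.61 − €94.74 = €105.87. Break-even units = €9,318,600 ÷ €105.87 = 88,019.27; break-even revenue = 88,019.27 × €200.61 = €17,657,545.54.
Current sales = 240,830 × €200.61 = €48,312,906.30.
Margin of safety = (€48,312,906.30 − €17,657,545.54) ÷ €48,312,906.30 = 63.5%.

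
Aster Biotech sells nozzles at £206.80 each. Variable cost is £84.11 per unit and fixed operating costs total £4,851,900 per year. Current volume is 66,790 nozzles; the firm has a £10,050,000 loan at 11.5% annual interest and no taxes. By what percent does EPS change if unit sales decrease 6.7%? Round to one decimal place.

-25.1%

Total contribution margin = 66,790 × £122.69 = £8,194,465.10.
Subtracting fixed costs: EBIT = £8,194,465.10 − £4,851,900 = £3,342,565.10.
Interest = £1,155,750.00, so EBIT − I = £2,186,815.10.
DCL = total CM / (EBIT − I) = £8,194,465.10 / £2,186,815.10 = 3.7472.
%ΔEPS = DCL × %ΔSales = 3.7472 × -6.7% = -25.1%.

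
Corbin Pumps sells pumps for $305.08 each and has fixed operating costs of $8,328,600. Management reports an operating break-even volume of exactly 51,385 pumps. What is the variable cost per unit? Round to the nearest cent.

Contribution per unit must be FC / Q = $8,328,600 / 51,385 = $162.0823.
Variable cost per unit = $305.08 − $162.0823 = $143.00.

$143.00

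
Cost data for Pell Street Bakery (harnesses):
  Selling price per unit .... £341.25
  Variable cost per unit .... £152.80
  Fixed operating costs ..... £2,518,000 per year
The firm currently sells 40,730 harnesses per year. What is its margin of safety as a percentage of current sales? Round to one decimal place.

67.2%

Unit CM = price − variable cost = £341.25 − £152.80 = £188.45. Break-even units = £2,518,000 ÷ £188.45 = 13,361.63; break-even revenue = 13,361.63 × £341.25 = £4,559,657.73.
Current sales = 40,730 × £341.25 = £13,899,112.50.
Margin of safety = (£13,899,112.50 − £4,559,657.73) ÷ £13,899,112.50 = 67.2%.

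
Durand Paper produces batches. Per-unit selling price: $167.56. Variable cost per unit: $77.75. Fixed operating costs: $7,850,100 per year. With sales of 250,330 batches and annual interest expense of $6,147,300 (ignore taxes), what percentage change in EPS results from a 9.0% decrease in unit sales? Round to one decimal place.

At 250,330 units, contribution = 250,330 × $89.81 = $22,482,137.30.
Operating income = contribution − fixed costs = $22,482,137.30 − $7,850,100 = $14,632,037.30.
After interest of $6,147,300.00, pre-tax earnings = $8,484,737.30.
DCL = total CM / (EBIT − I) = $22,482,137.30 / $8,484,737.30 = 2.6497.
%ΔEPS = DCL × %ΔSales = 2.6497 × -9.0% = -23.8%.

-23.8%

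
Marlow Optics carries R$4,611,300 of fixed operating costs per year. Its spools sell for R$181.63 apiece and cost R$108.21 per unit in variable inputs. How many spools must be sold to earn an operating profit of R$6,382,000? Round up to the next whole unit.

149,732 spools

Unit CM = price − variable cost = R$181.63 − R$108.21 = R$73.42.
Required volume = (fixed costs + target profit) ÷ CM = (R$4,611,300 + R$6,382,000) ÷ R$73.42 = 149,731.68, so 149,732 spools.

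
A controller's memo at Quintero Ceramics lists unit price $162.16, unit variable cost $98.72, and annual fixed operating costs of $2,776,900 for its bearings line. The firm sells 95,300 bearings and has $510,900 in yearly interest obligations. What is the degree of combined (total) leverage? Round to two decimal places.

2.19

Contribution at this volume is 95,300 × $63.44 = $6,045,832.00.
EBIT = $6,045,832.00 − $2,776,900 = $3,268,932.00. Interest = $510,900.00.
DOL = $6,045,832.00 ÷ $3,268,932.00 = 1.8495; DFL = $3,268,932.00 ÷ $2,758,032.00 = 1.1852.
Combined leverage = 1.8495 × 1.1852 = 2.1920.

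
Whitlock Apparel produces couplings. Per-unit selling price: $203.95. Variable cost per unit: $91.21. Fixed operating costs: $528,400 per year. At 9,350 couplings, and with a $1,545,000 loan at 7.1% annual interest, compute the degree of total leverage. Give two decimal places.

Total contribution margin = 9,350 × $112.74 = $1,054,119.00.
Subtracting fixed costs: EBIT = $1,054,119.00 − $528,400 = $525,719.00. Interest = $109,695.00.
DOL = $1,054,119.00 ÷ $525,719.00 = 2.0051; DFL = $525,719.00 ÷ $416,024.00 = 1.2637.
DCL = DOL × DFL = 2.0051 × 1.2637 = 2.5338.

2.53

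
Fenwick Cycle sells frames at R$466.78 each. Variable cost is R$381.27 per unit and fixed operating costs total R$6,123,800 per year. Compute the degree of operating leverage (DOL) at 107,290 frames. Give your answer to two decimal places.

3.01

At 107,290 units, contribution = 107,290 × R$85.51 = R$9,174,367.90.
EBIT = R$9,174,367.90 − R$6,123,800 = R$3,050,567.90.
So DOL = total CM / EBIT = R$9,174,367.90 / R$3,050,567.90 = 3.0074.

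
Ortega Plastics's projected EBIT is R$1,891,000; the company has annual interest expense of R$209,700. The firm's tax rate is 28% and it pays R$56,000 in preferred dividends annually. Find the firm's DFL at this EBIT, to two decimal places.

Annual interest charges come to R$209,700.00.
Preferred dividends grossed up pre-tax: R$56,000 / (1 − 0.28) = R$77,777.78.
DFL = EBIT ÷ [EBIT − I − D_p/(1−t)] = R$1,891,000 ÷ [R$1,891,000 − R$209,700.00 − R$77,777.78] = R$1,891,000 ÷ R$1,603,522.22 = 1.1793.

1.18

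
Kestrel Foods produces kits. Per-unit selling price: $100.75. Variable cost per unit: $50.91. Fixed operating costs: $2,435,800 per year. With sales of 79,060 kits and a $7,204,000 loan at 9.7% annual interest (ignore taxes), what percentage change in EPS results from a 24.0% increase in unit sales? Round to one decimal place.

+117.4%

Contribution at this volume is 79,060 × $49.84 = $3,940,350.40.
EBIT = $3,940,350.40 − $2,435,800 = $1,504,550.40.
After interest of $698,788.00, pre-tax earnings = $805,762.40.
DCL = total CM / (EBIT − I) = $3,940,350.40 / $805,762.40 = 4.8902.
EPS therefore changes by 4.8902 × (+24.0%) = +117.4%.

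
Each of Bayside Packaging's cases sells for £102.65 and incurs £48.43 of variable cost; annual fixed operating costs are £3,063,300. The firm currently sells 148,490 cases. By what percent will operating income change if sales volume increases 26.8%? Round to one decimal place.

+43.3%

Total contribution margin = 148,490 × £54.22 = £8,051,127.80.
EBIT = £8,051,127.80 − £3,063,300 = £4,987,827.80.
So DOL = total CM / EBIT = £8,051,127.80 / £4,987,827.80 = 1.6142.
Operating income changes by 1.6142 × +26.8% = +43.3%.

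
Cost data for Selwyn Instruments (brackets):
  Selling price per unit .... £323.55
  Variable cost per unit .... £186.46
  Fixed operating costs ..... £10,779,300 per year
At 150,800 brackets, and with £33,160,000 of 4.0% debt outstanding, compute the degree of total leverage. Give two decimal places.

2.41

At 150,800 units, contribution = 150,800 × £137.09 = £20,673,172.00.
EBIT = £20,673,172.00 − £10,779,300 = £9,893,872.00. Interest = £1,326,400.00.
DOL = £20,673,172.00 ÷ £9,893,872.00 = 2.0895; DFL = £9,893,872.00 ÷ £8,567,472.00 = 1.1548.
DCL = DOL × DFL = 2.0895 × 1.1548 = 2.4130.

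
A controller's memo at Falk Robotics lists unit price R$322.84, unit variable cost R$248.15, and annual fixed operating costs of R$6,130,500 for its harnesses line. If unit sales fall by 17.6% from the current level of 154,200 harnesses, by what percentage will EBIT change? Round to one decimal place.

-37.6%

At 154,200 units, contribution = 154,200 × R$74.69 = R$11,517,198.00.
Subtracting fixed costs: EBIT = R$11,517,198.00 − R$6,130,500 = R$5,386,698.00.
Degree of operating leverage = R$11,517,198.00 / R$5,386,698.00 = 2.1381.
%ΔEBIT = DOL × %ΔSales = 2.1381 × -17.6% = -37.6%.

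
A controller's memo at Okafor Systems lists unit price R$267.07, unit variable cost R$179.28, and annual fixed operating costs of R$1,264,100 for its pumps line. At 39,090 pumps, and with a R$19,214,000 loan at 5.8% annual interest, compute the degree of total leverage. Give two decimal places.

Total contribution margin = 39,090 × R$87.79 = R$3,431,711.10.
Subtracting fixed costs: EBIT = R$3,431,711.10 − R$1,264,100 = R$2,167,611.10. Interest = R$1,114,412.00.
DOL = R$3,431,711.10 ÷ R$2,167,611.10 = 1.5832; DFL = R$2,167,611.10 ÷ R$1,053,199.10 = 2.0581.
Combined leverage = 1.5832 × 2.0581 = 3.2584.

3.26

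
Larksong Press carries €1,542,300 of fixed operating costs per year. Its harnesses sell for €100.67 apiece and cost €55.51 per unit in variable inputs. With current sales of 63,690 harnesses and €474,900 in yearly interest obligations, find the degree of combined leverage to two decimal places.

3.35

At 63,690 units, contribution = 63,690 × €45.16 = €2,876,240.40.
Operating income = contribution − fixed costs = €2,876,240.40 − €1,542,300 = €1,333,940.40. Interest = €474,900.00, so EBIT − I = €859,040.40.
DCL = contribution ÷ (EBIT − I) = €2,876,240.40 ÷ €859,040.40 = 3.3482.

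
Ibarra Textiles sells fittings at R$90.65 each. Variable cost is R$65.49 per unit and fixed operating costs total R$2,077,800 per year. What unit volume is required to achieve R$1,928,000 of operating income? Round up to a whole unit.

Contribution margin per unit = R$90.65 − R$65.49 = R$25.16.
Units = (FC + target) / CM = (R$2,077,800 + R$1,928,000) / R$25.16 = 159,213.04, so 159,214 fittings.

159,214 fittings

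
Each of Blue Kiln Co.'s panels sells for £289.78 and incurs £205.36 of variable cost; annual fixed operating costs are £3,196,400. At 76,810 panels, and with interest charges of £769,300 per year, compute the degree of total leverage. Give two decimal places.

At 76,810 units, contribution = 76,810 × £84.42 = £6,484,300.20.
EBIT = £6,484,300.20 − £3,196,400 = £3,287,900.20. Interest = £769,300.00, so EBIT − I = £2,518,600.20.
Degree of total leverage = total CM / (EBIT − interest) = £6,484,300.20 / £2,518,600.20 = 2.5746.

2.57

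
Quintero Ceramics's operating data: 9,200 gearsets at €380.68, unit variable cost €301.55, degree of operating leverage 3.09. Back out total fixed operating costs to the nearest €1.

€492,399

Total contribution margin = 9,200 × €79.13 = €727,996.00.
Since DOL = CM ÷ EBIT, EBIT = €727,996.00 ÷ 3.09 = €235,597.41.
Fixed costs = CM − EBIT = €727,996.00 − €235,597.41 = €492,399.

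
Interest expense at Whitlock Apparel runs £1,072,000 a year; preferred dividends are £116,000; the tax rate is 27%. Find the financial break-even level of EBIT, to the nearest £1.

£1,230,904

Preferred dividends are paid after tax, so their pre-tax equivalent is £116,000 ÷ (1 − 0.27) = £158,904.11.
EPS = 0 when EBIT covers interest plus the pre-tax preferred burden: £1,072,000 + £158,904.11 = £1,230,904.11.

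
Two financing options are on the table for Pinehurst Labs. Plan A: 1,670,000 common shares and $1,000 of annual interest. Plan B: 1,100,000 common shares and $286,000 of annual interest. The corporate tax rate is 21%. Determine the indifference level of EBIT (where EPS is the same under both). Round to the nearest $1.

$836,000

At indifference, (EBIT − 1,000)(1 − t)/1,670,000 = (EBIT − 286,000)(1 − t)/1,100,000.
Cancelling (1 − t) and cross-multiplying: 1,100,000·(EBIT − 1,000) = 1,670,000·(EBIT − 286,000).
EBIT × (1,670,000 − 1,100,000) = 286,000 × 1,670,000 − 1,000 × 1,100,000 = 476,520,000,000, so EBIT = 476,520,000,000 ÷ 570,000 = 836,000.00.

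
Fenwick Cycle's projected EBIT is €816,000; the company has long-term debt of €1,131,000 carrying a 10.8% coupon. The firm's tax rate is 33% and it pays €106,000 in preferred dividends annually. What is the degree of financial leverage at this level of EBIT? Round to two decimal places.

Annual interest charges come to €122,148.00.
Preferred dividends grossed up pre-tax: €106,000 / (1 − 0.33) = €158,208.96.
DFL = EBIT ÷ [EBIT − I − D_p/(1−t)] = €816,000 ÷ [€816,000 − €122,148.00 − €158,208.96] = €816,000 ÷ €535,643.04 = 1.5234.

1.52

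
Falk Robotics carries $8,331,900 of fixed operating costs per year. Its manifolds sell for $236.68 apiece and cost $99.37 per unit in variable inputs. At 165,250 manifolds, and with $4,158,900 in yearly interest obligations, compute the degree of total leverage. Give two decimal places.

2.22

At 165,250 units, contribution = 165,250 × $137.31 = $22,690,477.50.
Subtracting fixed costs: EBIT = $22,690,477.50 − $8,331,900 = $14,358,577.50. Interest = $4,158,900.00.
DOL = $22,690,477.50 ÷ $14,358,577.50 = 1.5803; DFL = $14,358,577.50 ÷ $10,199,677.50 = 1.4077.
DCL = DOL × DFL = 1.5803 × 1.4077 = 2.2246.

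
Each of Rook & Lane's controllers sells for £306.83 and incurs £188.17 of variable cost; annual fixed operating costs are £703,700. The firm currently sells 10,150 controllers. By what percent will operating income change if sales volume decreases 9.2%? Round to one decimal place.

Total contribution margin = 10,150 × £118.66 = £1,204,399.00.
Operating income = contribution − fixed costs = £1,204,399.00 − £703,700 = £500,699.00.
Degree of operating leverage = £1,204,399.00 / £500,699.00 = 2.4054.
Operating income changes by 2.4054 × -9.2% = -22.1%.

-22.1%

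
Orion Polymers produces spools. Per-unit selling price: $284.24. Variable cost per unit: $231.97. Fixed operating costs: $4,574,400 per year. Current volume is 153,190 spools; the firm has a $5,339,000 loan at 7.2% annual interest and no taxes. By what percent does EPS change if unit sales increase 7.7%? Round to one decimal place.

+20.2%

Total contribution margin = 153,190 × $52.27 = $8,007,241.30.
EBIT = $8,007,241.30 − $4,574,400 = $3,432,841.30.
After interest of $384,408.00, pre-tax earnings = $3,048,433.30.
DCL = total CM / (EBIT − I) = $8,007,241.30 / $3,048,433.30 = 2.6267.
EPS therefore changes by 2.6267 × (+7.7%) = +20.2%.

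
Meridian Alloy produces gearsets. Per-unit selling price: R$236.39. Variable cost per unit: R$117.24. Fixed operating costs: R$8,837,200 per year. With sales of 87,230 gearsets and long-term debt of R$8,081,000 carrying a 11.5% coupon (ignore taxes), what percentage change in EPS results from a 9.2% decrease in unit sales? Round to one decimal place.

-152.5%

Total contribution margin = 87,230 × R$119.15 = R$10,393,454.50.
Operating income = contribution − fixed costs = R$10,393,454.50 − R$8,837,200 = R$1,556,254.50.
Interest = R$929,315.00, so EBIT − I = R$626,939.50.
Degree of combined leverage = contribution ÷ (EBIT − I) = R$10,393,454.50 ÷ R$626,939.50 = 16.5781.
%ΔEPS = DCL × %ΔSales = 16.5781 × -9.2% = -152.5%.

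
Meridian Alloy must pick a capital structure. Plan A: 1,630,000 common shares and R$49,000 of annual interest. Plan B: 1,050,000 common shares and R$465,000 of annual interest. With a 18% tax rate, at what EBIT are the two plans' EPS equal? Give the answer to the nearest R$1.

Set EPS_A = EPS_B: (EBIT − R$49,000)(1 − 0.18) ÷ 1,630,000 = (EBIT − R$465,000)(1 − 0.18) ÷ 1,050,000.
Cancelling (1 − t) and cross-multiplying: 1,050,000·(EBIT − 49,000) = 1,630,000·(EBIT − 465,000).
EBIT × (1,630,000 − 1,050,000) = 465,000 × 1,630,000 − 49,000 × 1,050,000 = 706,500,000,000, so EBIT = 706,500,000,000 ÷ 580,000 = 1,218,103.45.

R$1,218,103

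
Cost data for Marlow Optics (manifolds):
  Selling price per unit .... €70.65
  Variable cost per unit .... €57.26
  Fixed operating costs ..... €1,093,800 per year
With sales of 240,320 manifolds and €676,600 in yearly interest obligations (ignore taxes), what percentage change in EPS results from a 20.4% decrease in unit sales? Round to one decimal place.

-45.4%

At 240,320 units, contribution = 240,320 × €13.39 = €3,217,884.80.
Operating income = contribution − fixed costs = €3,217,884.80 − €1,093,800 = €2,124,084.80.
After interest of €676,600.00, pre-tax earnings = €1,447,484.80.
DCL = total CM / (EBIT − I) = €3,217,884.80 / €1,447,484.80 = 2.2231.
EPS therefore changes by 2.2231 × (-20.4%) = -45.4%.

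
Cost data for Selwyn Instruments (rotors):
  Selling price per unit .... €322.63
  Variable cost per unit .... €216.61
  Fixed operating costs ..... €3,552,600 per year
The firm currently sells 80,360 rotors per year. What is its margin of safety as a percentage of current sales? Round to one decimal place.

Each unit contributes €322.63 − €216.61 = €106.02. Break-even units = €3,552,600 ÷ €106.02 = 33,508.77; break-even revenue = 33,508.77 × €322.63 = €10,810,935.09.
Actual sales revenue = 80,360 × €322.63 = €25,926,546.80.
Margin of safety = (€25,926,546.80 − €10,810,935.09) ÷ €25,926,546.80 = 58.3%.

58.3%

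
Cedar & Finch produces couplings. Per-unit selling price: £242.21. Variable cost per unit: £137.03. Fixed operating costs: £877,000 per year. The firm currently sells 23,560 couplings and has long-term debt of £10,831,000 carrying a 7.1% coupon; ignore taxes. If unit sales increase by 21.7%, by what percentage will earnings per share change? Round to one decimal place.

+64.6%

Contribution at this volume is 23,560 × £105.18 = £2,478,040.80.
Subtracting fixed costs: EBIT = £2,478,040.80 − £877,000 = £1,601,040.80.
After interest of £769,001.00, pre-tax earnings = £832,039.80.
Degree of combined leverage = contribution ÷ (EBIT − I) = £2,478,040.80 ÷ £832,039.80 = 2.9783.
%ΔEPS = DCL × %ΔSales = 2.9783 × +21.7% = +64.6%.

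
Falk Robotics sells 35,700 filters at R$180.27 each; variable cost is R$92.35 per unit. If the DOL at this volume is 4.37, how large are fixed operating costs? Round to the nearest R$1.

R$2,420,496

Total contribution margin = 35,700 × R$87.92 = R$3,138,744.00.
DOL = contribution / EBIT, so EBIT = R$3,138,744.00 / 4.37 = R$718,248.05.
Fixed costs = CM − EBIT = R$3,138,744.00 − R$718,248.05 = R$2,420,496.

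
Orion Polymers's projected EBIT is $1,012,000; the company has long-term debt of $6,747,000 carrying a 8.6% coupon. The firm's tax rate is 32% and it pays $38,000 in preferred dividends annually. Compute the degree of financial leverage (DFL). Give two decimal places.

Annual interest charges come to $580,242.00.
Preferred dividends grossed up pre-tax: $38,000 / (1 − 0.32) = $55,882.35.
DFL = EBIT ÷ [EBIT − I − D_p/(1−t)] = $1,012,000 ÷ [$1,012,000 − $580,242.00 − $55,882.35] = $1,012,000 ÷ $375,875.65 = 2.6924.

2.69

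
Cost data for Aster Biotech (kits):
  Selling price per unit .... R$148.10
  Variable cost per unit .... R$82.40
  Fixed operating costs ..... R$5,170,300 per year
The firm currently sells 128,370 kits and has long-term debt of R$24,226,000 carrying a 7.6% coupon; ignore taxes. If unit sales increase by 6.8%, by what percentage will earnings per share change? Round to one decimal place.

+40.3%

Total contribution margin = 128,370 × R$65.70 = R$8,433,909.00.
Subtracting fixed costs: EBIT = R$8,433,909.00 − R$5,170,300 = R$3,263,609.00.
After interest of R$1,841,176.00, pre-tax earnings = R$1,422,433.00.
Degree of combined leverage = contribution ÷ (EBIT − I) = R$8,433,909.00 ÷ R$1,422,433.00 = 5.9292.
EPS therefore changes by 5.9292 × (+6.8%) = +40.3%.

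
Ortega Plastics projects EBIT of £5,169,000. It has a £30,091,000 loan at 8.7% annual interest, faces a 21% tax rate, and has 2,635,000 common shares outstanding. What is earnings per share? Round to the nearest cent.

£0.76

Interest = £2,617,917.00, so EBT = £5,169,000 − £2,617,917.00 = £2,551,083.00.
After tax at 21%: net income = £2,551,083.00 × 0.79 = £2,015,355.57.
EPS = £2,015,355.57 ÷ 2,635,000 = £0.76.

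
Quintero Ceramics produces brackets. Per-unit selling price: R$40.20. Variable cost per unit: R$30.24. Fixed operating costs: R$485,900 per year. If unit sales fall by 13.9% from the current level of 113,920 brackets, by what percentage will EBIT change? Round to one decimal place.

-24.3%

Contribution at this volume is 113,920 × R$9.96 = R$1,134,643.20.
Subtracting fixed costs: EBIT = R$1,134,643.20 − R$485,900 = R$648,743.20.
So DOL = total CM / EBIT = R$1,134,643.20 / R$648,743.20 = 1.7490.
Operating income changes by 1.7490 × -13.9% = -24.3%.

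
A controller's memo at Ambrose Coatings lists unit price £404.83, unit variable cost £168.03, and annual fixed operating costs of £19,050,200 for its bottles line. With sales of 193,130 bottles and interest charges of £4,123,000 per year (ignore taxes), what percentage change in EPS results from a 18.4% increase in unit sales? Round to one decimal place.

At 193,130 units, contribution = 193,130 × £236.80 = £45,733,184.00.
Operating income = contribution − fixed costs = £45,733,184.00 − £19,050,200 = £26,682,984.00.
After interest of £4,123,000.00, pre-tax earnings = £22,559,984.00.
DCL = total CM / (EBIT − I) = £45,733,184.00 / £22,559,984.00 = 2.0272.
EPS therefore changes by 2.0272 × (+18.4%) = +37.3%.

+37.3%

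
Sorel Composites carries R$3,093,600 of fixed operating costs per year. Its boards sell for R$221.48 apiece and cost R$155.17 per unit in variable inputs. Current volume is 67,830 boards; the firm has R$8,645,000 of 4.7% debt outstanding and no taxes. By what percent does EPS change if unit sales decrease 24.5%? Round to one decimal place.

-110.4%

Contribution at this volume is 67,830 × R$66.31 = R$4,497,807.30.
EBIT = R$4,497,807.30 − R$3,093,600 = R$1,404,207.30.
After interest of R$406,315.00, pre-tax earnings = R$997,892.30.
Degree of combined leverage = contribution ÷ (EBIT − I) = R$4,497,807.30 ÷ R$997,892.30 = 4.5073.
%ΔEPS = DCL × %ΔSales = 4.5073 × -24.5% = -110.4%.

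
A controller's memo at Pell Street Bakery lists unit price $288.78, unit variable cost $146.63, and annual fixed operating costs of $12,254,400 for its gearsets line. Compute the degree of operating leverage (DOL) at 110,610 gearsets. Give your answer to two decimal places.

4.53

At 110,610 units, contribution = 110,610 × $142.15 = $15,723,211.50.
Subtracting fixed costs: EBIT = $15,723,211.50 − $12,254,400 = $3,468,811.50.
Degree of operating leverage = $15,723,211.50 / $3,468,811.50 = 4.5327.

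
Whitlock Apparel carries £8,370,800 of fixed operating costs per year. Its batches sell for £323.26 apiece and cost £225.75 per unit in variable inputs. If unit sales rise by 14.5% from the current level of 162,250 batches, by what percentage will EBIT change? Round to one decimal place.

Contribution at this volume is 162,250 × £97.51 = £15,820,997.50.
EBIT = £15,820,997.50 − £8,370,800 = £7,450,197.50.
DOL = contribution ÷ EBIT = £15,820,997.50 ÷ £7,450,197.50 = 2.1236.
So EBIT moves 2.1236 × (+14.5%) = +30.8%.

+30.8%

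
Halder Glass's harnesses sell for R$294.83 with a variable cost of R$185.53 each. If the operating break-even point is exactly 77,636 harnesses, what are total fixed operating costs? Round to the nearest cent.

R$8,485,614.80

Each unit contributes R$294.83 − R$185.53 = R$109.30.
Since BE = FC / CM, FC = 77,636 × R$109.30 = R$8,485,614.80.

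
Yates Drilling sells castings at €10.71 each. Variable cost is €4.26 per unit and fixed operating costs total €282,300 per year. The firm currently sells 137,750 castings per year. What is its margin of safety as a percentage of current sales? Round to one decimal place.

Unit CM = price − variable cost = €10.71 − €4.26 = €6.45. Break-even units = €282,300 ÷ €6.45 = 43,767.44; break-even revenue = 43,767.44 × €10.71 = €468,749.30.
Actual sales revenue = 137,750 × €10.71 = €1,475,302.50.
Margin of safety = (€1,475,302.50 − €468,749.30) ÷ €1,475,302.50 = 68.2%.

68.2%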